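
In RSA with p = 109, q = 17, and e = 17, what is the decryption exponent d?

φ(n) = (p−1)(q−1) = 108·16 = 1728.
Need d with 17·d ≡ 1 (mod 1728). Apply the extended Euclidean algorithm:
1728 = 101×17 + 11
17 = 1×11 + 6
11 = 1×6 + 5
6 = 1×5 + 1
5 = 5×1 + 0
Back-substitute:
1 = 6 − 5
1 = −11 + 2·6
1 = 2·17 − 3·11
1 = −3·1728 + 305·17
So 17·305 ≡ 1 (mod 1728), hence d = 305.

305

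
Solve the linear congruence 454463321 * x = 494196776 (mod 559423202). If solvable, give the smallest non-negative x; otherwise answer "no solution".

no solution

gcd(454463321, 559423202):
559423202 = 1×454463321 + 104959881
454463321 = 4×104959881 + 34623797
104959881 = 3×34623797 + 1088490
34623797 = 31×1088490 + 880607
1088490 = 1×880607 + 207883
880607 = 4×207883 + 49075
207883 = 4×49075 + 11583
49075 = 4×11583 + 2743
11583 = 4×2743 + 611
2743 = 4×611 + 299
611 = 2×299 + 13
299 = 23×13 + 0
gcd = 13, but 13 ∤ 494196776, so the congruence has no solution.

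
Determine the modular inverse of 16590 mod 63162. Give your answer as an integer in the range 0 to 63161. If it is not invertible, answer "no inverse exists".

Compute gcd(16590, 63162):
63162 = 3·16590 + 13392
16590 = 1·13392 + 3198
13392 = 4·3198 + 600
3198 = 5·600 + 198
600 = 3·198 + 6
198 = 33·6 + 0
The gcd is 6, not 1, hence no inverse exists.

no inverse exists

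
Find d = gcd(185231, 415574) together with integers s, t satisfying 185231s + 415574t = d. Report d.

1

Apply Euclid's algorithm to 415574 and 185231:
415574 = 2×185231 + 45112
185231 = 4×45112 + 4783
45112 = 9×4783 + 2065
4783 = 2×2065 + 653
2065 = 3×653 + 106
653 = 6×106 + 17
106 = 6×17 + 4
17 = 4×4 + 1
4 = 4×1 + 0
gcd(185231, 415574) = 1.
Working backward:
1 = 17 − 4·4
1 = −4·106 + 25·17
1 = 25·653 − 154·106
1 = −154·2065 + 487·653
1 = 487·4783 − 1128·2065
1 = −1128·45112 + 10639·4783
1 = 10639·185231 − 43684·45112
1 = −43684·415574 + 98007·185231
So 1 = (-43684)·415574 + (98007)·185231.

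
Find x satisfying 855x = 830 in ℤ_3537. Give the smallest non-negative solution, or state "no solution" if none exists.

gcd(855, 3537):
3537 = 4·855 + 117
855 = 7·117 + 36
117 = 3·36 + 9
36 = 4·9 + 0
gcd = 9, but 9 ∤ 830, so the congruence has no solution.

no solution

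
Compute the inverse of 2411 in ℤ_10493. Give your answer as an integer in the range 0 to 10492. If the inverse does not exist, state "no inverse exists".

Apply the Euclidean algorithm to 10493 and 2411:
10493 = 4×2411 + 849
2411 = 2×849 + 713
849 = 1×713 + 136
713 = 5×136 + 33
136 = 4×33 + 4
33 = 8×4 + 1
4 = 4×1 + 0
The gcd is 1. Working backward:
1 = 33 − 8·4
1 = −8·136 + 33·33
1 = 33·713 − 173·136
1 = −173·849 + 206·713
1 = 206·2411 − 585·849
1 = −585·10493 + 2546·2411
So 2411·2546 ≡ 1 (mod 10493).

2546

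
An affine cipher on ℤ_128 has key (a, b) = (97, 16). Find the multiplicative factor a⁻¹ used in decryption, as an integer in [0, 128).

Run Euclid on (128, 97):
128 = 1×97 + 31
97 = 3×31 + 4
31 = 7×4 + 3
4 = 1×3 + 1
3 = 3×1 + 0
gcd = 1, so the inverse exists. Back-substitute:
1 = 4 − 3
1 = −31 + 8·4
1 = 8·97 − 25·31
1 = −25·128 + 33·97
So 97·33 ≡ 1 (mod 128).

33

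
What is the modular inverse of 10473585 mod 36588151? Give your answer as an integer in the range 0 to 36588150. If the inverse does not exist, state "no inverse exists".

24936557

Extended Euclidean algorithm:
36588151 = 3*10473585 + 5167396
10473585 = 2*5167396 + 138793
5167396 = 37*138793 + 32055
138793 = 4*32055 + 10573
32055 = 3*10573 + 336
10573 = 31*336 + 157
336 = 2*157 + 22
157 = 7*22 + 3
22 = 7*3 + 1
3 = 3*1 + 0
The gcd is 1. Working backward:
1 = 22 − 7·3
1 = −7·157 + 50·22
1 = 50·336 − 107·157
1 = −107·10573 + 3367·336
1 = 3367·32055 − 10208·10573
1 = −10208·138793 + 44199·32055
1 = 44199·5167396 − 1645571·138793
1 = −1645571·10473585 + 3335341·5167396
1 = 3335341·36588151 − 11651594·10473585
So 10473585·(-11651594) ≡ 1 (mod 36588151), and -11651594 ≡ 24936557 (mod 36588151).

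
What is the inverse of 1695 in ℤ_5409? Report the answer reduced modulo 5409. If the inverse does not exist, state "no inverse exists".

no inverse exists

Compute gcd(1695, 5409):
5409 = 3×1695 + 324
1695 = 5×324 + 75
324 = 4×75 + 24
75 = 3×24 + 3
24 = 8×3 + 0
gcd(1695, 5409) = 3 ≠ 1, so 1695 has no multiplicative inverse modulo 5409.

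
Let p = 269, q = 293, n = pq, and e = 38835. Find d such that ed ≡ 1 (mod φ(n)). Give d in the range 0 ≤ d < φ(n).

17227

φ(n) = (p−1)(q−1) = 268·292 = 78256.
Need d with 38835·d ≡ 1 (mod 78256). Apply the extended Euclidean algorithm:
78256 = 2×38835 + 586
38835 = 66×586 + 159
586 = 3×159 + 109
159 = 1×109 + 50
109 = 2×50 + 9
50 = 5×9 + 5
9 = 1×5 + 4
5 = 1×4 + 1
4 = 4×1 + 0
Back-substitute:
1 = 5 − 4
1 = −9 + 2·5
1 = 2·50 − 11·9
1 = −11·109 + 24·50
1 = 24·159 − 35·109
1 = −35·586 + 129·159
1 = 129·38835 − 8549·586
1 = −8549·78256 + 17227·38835
So 38835·17227 ≡ 1 (mod 78256), hence d = 17227.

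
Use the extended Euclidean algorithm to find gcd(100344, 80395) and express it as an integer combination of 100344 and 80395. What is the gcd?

1

Apply Euclid's algorithm to 100344 and 80395:
100344 = 1·80395 + 19949
80395 = 4·19949 + 599
19949 = 33·599 + 182
599 = 3·182 + 53
182 = 3·53 + 23
53 = 2·23 + 7
23 = 3·7 + 2
7 = 3·2 + 1
2 = 2·1 + 0
gcd(100344, 80395) = 1.
Back-substituting:
1 = 7 − 3·2
1 = −3·23 + 10·7
1 = 10·53 − 23·23
1 = −23·182 + 79·53
1 = 79·599 − 260·182
1 = −260·19949 + 8659·599
1 = 8659·80395 − 34896·19949
1 = −34896·100344 + 43555·80395
So 1 = (-34896)·100344 + (43555)·80395.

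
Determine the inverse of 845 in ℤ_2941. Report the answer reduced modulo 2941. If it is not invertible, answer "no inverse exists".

Extended Euclidean algorithm:
2941 = 3*845 + 406
845 = 2*406 + 33
406 = 12*33 + 10
33 = 3*10 + 3
10 = 3*3 + 1
3 = 3*1 + 0
Since gcd(845, 2941) = 1, back-substitute to write 1 as a combination:
1 = 10 − 3·3
1 = −3·33 + 10·10
1 = 10·406 − 123·33
1 = −123·845 + 256·406
1 = 256·2941 − 891·845
Thus 845·(-891) ≡ 1 (mod 2941); reducing, -891 mod 2941 = 2050.

2050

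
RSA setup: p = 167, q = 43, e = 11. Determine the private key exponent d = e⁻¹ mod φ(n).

3803

φ(n) = (p−1)(q−1) = 166·42 = 6972.
Need d with 11·d ≡ 1 (mod 6972). Apply the extended Euclidean algorithm:
6972 = 633*11 + 9
11 = 1*9 + 2
9 = 4*2 + 1
2 = 2*1 + 0
Back-substitute:
1 = 9 − 4·2
1 = −4·11 + 5·9
1 = 5·6972 − 3169·11
So 11·(-3169) ≡ 1 (mod 6972), hence d ≡ -3169 ≡ 3803 (mod 6972).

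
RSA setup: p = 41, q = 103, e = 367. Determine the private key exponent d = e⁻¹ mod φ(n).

φ(n) = (p−1)(q−1) = 40·102 = 4080.
Need d with 367·d ≡ 1 (mod 4080). Apply the extended Euclidean algorithm:
4080 = 11*367 + 43
367 = 8*43 + 23
43 = 1*23 + 20
23 = 1*20 + 3
20 = 6*3 + 2
3 = 1*2 + 1
2 = 2*1 + 0
Back-substitute:
1 = 3 − 2
1 = −20 + 7·3
1 = 7·23 − 8·20
1 = −8·43 + 15·23
1 = 15·367 − 128·43
1 = −128·4080 + 1423·367
So 367·1423 ≡ 1 (mod 4080), hence d = 1423.

1423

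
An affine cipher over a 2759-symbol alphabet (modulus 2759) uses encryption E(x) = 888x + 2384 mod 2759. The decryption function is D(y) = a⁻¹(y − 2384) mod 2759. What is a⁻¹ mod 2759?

2091

gcd(2759, 888) by repeated division:
2759 = 3×888 + 95
888 = 9×95 + 33
95 = 2×33 + 29
33 = 1×29 + 4
29 = 7×4 + 1
4 = 4×1 + 0
The gcd is 1. Working backward:
1 = 29 − 7·4
1 = −7·33 + 8·29
1 = 8·95 − 23·33
1 = −23·888 + 215·95
1 = 215·2759 − 668·888
Hence 888⁻¹ ≡ -668 ≡ 2091 (mod 2759).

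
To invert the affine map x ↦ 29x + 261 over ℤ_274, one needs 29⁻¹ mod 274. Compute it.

Apply the Euclidean algorithm to 274 and 29:
274 = 9×29 + 13
29 = 2×13 + 3
13 = 4×3 + 1
3 = 3×1 + 0
The gcd is 1. Working backward:
1 = 13 − 4·3
1 = −4·29 + 9·13
1 = 9·274 − 85·29
Hence 29⁻¹ ≡ -85 ≡ 189 (mod 274).

189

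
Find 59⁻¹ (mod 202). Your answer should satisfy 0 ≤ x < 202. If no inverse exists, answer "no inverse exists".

gcd(202, 59) by repeated division:
202 = 3×59 + 25
59 = 2×25 + 9
25 = 2×9 + 7
9 = 1×7 + 2
7 = 3×2 + 1
2 = 2×1 + 0
Since gcd(59, 202) = 1, back-substitute to write 1 as a combination:
1 = 7 − 3·2
1 = −3·9 + 4·7
1 = 4·25 − 11·9
1 = −11·59 + 26·25
1 = 26·202 − 89·59
So 59·(-89) ≡ 1 (mod 202), and -89 ≡ 113 (mod 202).

113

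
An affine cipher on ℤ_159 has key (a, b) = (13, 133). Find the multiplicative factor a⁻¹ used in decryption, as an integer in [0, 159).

gcd(159, 13) by repeated division:
159 = 12×13 + 3
13 = 4×3 + 1
3 = 3×1 + 0
Since gcd(13, 159) = 1, back-substitute to write 1 as a combination:
1 = 13 − 4·3
1 = −4·159 + 49·13
So 13·49 ≡ 1 (mod 159).

49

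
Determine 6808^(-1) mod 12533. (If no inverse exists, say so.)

3113

Run Euclid on (12533, 6808):
12533 = 1×6808 + 5725
6808 = 1×5725 + 1083
5725 = 5×1083 + 310
1083 = 3×310 + 153
310 = 2×153 + 4
153 = 38×4 + 1
4 = 4×1 + 0
Since gcd(6808, 12533) = 1, back-substitute to write 1 as a combination:
1 = 153 − 38·4
1 = −38·310 + 77·153
1 = 77·1083 − 269·310
1 = −269·5725 + 1422·1083
1 = 1422·6808 − 1691·5725
1 = −1691·12533 + 3113·6808
So 6808·3113 ≡ 1 (mod 12533).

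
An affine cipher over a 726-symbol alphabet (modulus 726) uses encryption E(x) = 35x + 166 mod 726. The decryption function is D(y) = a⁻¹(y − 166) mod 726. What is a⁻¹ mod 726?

Extended Euclidean algorithm:
726 = 20×35 + 26
35 = 1×26 + 9
26 = 2×9 + 8
9 = 1×8 + 1
8 = 8×1 + 0
The gcd is 1. Working backward:
1 = 9 − 8
1 = −26 + 3·9
1 = 3·35 − 4·26
1 = −4·726 + 83·35
So 35·83 ≡ 1 (mod 726).

83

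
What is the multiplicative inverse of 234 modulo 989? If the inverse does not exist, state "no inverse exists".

gcd(989, 234) by repeated division:
989 = 4×234 + 53
234 = 4×53 + 22
53 = 2×22 + 9
22 = 2×9 + 4
9 = 2×4 + 1
4 = 4×1 + 0
Since gcd(234, 989) = 1, back-substitute to write 1 as a combination:
1 = 9 − 2·4
1 = −2·22 + 5·9
1 = 5·53 − 12·22
1 = −12·234 + 53·53
1 = 53·989 − 224·234
So 234·(-224) ≡ 1 (mod 989), and -224 ≡ 765 (mod 989).

765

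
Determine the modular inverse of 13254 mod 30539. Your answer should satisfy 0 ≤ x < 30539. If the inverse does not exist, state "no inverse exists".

Apply the Euclidean algorithm to 30539 and 13254:
30539 = 2×13254 + 4031
13254 = 3×4031 + 1161
4031 = 3×1161 + 548
1161 = 2×548 + 65
548 = 8×65 + 28
65 = 2×28 + 9
28 = 3×9 + 1
9 = 9×1 + 0
The gcd is 1. Working backward:
1 = 28 − 3·9
1 = −3·65 + 7·28
1 = 7·548 − 59·65
1 = −59·1161 + 125·548
1 = 125·4031 − 434·1161
1 = −434·13254 + 1427·4031
1 = 1427·30539 − 3288·13254
Hence 13254⁻¹ ≡ -3288 ≡ 27251 (mod 30539).

27251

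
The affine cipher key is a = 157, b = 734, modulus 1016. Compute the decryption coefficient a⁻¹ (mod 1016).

453

Apply the Euclidean algorithm to 1016 and 157:
1016 = 6*157 + 74
157 = 2*74 + 9
74 = 8*9 + 2
9 = 4*2 + 1
2 = 2*1 + 0
The gcd is 1. Working backward:
1 = 9 − 4·2
1 = −4·74 + 33·9
1 = 33·157 − 70·74
1 = −70·1016 + 453·157
So 157·453 ≡ 1 (mod 1016).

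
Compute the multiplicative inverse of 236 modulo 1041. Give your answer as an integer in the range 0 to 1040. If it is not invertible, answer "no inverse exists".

Extended Euclidean algorithm:
1041 = 4*236 + 97
236 = 2*97 + 42
97 = 2*42 + 13
42 = 3*13 + 3
13 = 4*3 + 1
3 = 3*1 + 0
The gcd is 1. Working backward:
1 = 13 − 4·3
1 = −4·42 + 13·13
1 = 13·97 − 30·42
1 = −30·236 + 73·97
1 = 73·1041 − 322·236
So 236·(-322) ≡ 1 (mod 1041), and -322 ≡ 719 (mod 1041).

719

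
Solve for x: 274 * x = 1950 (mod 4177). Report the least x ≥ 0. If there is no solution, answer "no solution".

3117

First find gcd(274, 4177):
4177 = 15·274 + 67
274 = 4·67 + 6
67 = 11·6 + 1
6 = 6·1 + 0
gcd = 1, so a unique solution mod 4177 exists.
Back-substitute for the Bézout coefficients:
1 = 67 − 11·6
1 = −11·274 + 45·67
1 = 45·4177 − 686·274
So 274·(-686) ≡ 1 (mod 4177), giving 274⁻¹ ≡ 3491.
x ≡ 274⁻¹·1950 ≡ 3491·1950 ≡ 3117 (mod 4177).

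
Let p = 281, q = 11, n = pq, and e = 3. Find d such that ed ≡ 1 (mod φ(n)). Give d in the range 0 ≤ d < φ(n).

φ(n) = (p−1)(q−1) = 280·10 = 2800.
Need d with 3·d ≡ 1 (mod 2800). Apply the extended Euclidean algorithm:
2800 = 933×3 + 1
3 = 3×1 + 0
Back-substitute:
1 = 2800 − 933·3
So 3·(-933) ≡ 1 (mod 2800), hence d ≡ -933 ≡ 1867 (mod 2800).

1867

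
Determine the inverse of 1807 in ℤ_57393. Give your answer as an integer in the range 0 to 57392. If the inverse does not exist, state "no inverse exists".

gcd(57393, 1807) by repeated division:
57393 = 31·1807 + 1376
1807 = 1·1376 + 431
1376 = 3·431 + 83
431 = 5·83 + 16
83 = 5·16 + 3
16 = 5·3 + 1
3 = 3·1 + 0
Since gcd(1807, 57393) = 1, back-substitute to write 1 as a combination:
1 = 16 − 5·3
1 = −5·83 + 26·16
1 = 26·431 − 135·83
1 = −135·1376 + 431·431
1 = 431·1807 − 566·1376
1 = −566·57393 + 17977·1807
So 1807·17977 ≡ 1 (mod 57393).

17977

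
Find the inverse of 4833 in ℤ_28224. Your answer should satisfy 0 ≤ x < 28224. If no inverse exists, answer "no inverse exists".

Compute gcd(4833, 28224):
28224 = 5·4833 + 4059
4833 = 1·4059 + 774
4059 = 5·774 + 189
774 = 4·189 + 18
189 = 10·18 + 9
18 = 2·9 + 0
gcd(4833, 28224) = 9 ≠ 1, so 4833 has no multiplicative inverse modulo 28224.

no inverse exists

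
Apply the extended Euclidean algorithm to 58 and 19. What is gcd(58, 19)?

1

Apply Euclid's algorithm to 58 and 19:
58 = 3·19 + 1
19 = 19·1 + 0
gcd(58, 19) = 1.
Express as a combination:
1 = 58 − 3·19
So 1 = (1)·58 + (-3)·19.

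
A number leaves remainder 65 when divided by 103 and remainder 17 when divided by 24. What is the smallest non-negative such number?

65

Write x = 65 + 103·k. Then 103·k ≡ 17 − 65 ≡ 0 (mod 24).
Need 103⁻¹ mod 24. Extended Euclid on (24, 7):
24 = 3*7 + 3
7 = 2*3 + 1
3 = 3*1 + 0
Back-substitute:
1 = 7 − 2·3
1 = −2·24 + 7·7
103⁻¹ ≡ 7 (mod 24), so k ≡ 7·0 ≡ 0 (mod 24).
x = 65 + 103·0 = 65.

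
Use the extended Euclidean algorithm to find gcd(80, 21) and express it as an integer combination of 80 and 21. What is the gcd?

Repeated division:
80 = 3×21 + 17
21 = 1×17 + 4
17 = 4×4 + 1
4 = 4×1 + 0
gcd(80, 21) = 1.
Working backward:
1 = 17 − 4·4
1 = −4·21 + 5·17
1 = 5·80 − 19·21
So 1 = (5)·80 + (-19)·21.

1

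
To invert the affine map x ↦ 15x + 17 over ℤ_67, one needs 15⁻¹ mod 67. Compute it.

Extended Euclidean algorithm:
67 = 4*15 + 7
15 = 2*7 + 1
7 = 7*1 + 0
The gcd is 1. Working backward:
1 = 15 − 2·7
1 = −2·67 + 9·15
So 15·9 ≡ 1 (mod 67).

9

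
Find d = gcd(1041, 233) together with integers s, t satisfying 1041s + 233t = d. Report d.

1

Euclidean algorithm:
1041 = 4×233 + 109
233 = 2×109 + 15
109 = 7×15 + 4
15 = 3×4 + 3
4 = 1×3 + 1
3 = 3×1 + 0
gcd(1041, 233) = 1.
Working backward:
1 = 4 − 3
1 = −15 + 4·4
1 = 4·109 − 29·15
1 = −29·233 + 62·109
1 = 62·1041 − 277·233
So 1 = (62)·1041 + (-277)·233.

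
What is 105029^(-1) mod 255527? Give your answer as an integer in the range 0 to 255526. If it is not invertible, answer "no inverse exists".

Apply the Euclidean algorithm to 255527 and 105029:
255527 = 2*105029 + 45469
105029 = 2*45469 + 14091
45469 = 3*14091 + 3196
14091 = 4*3196 + 1307
3196 = 2*1307 + 582
1307 = 2*582 + 143
582 = 4*143 + 10
143 = 14*10 + 3
10 = 3*3 + 1
3 = 3*1 + 0
The gcd is 1. Working backward:
1 = 10 − 3·3
1 = −3·143 + 43·10
1 = 43·582 − 175·143
1 = −175·1307 + 393·582
1 = 393·3196 − 961·1307
1 = −961·14091 + 4237·3196
1 = 4237·45469 − 13672·14091
1 = −13672·105029 + 31581·45469
1 = 31581·255527 − 76834·105029
Hence 105029⁻¹ ≡ -76834 ≡ 178693 (mod 255527).

178693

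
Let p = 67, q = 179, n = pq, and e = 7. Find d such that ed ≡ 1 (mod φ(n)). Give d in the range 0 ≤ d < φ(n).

φ(n) = (p−1)(q−1) = 66·178 = 11748.
Need d with 7·d ≡ 1 (mod 11748). Apply the extended Euclidean algorithm:
11748 = 1678×7 + 2
7 = 3×2 + 1
2 = 2×1 + 0
Back-substitute:
1 = 7 − 3·2
1 = −3·11748 + 5035·7
So 7·5035 ≡ 1 (mod 11748), hence d = 5035.

5035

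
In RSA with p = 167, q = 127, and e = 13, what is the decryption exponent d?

φ(n) = (p−1)(q−1) = 166·126 = 20916.
Need d with 13·d ≡ 1 (mod 20916). Apply the extended Euclidean algorithm:
20916 = 1608*13 + 12
13 = 1*12 + 1
12 = 12*1 + 0
Back-substitute:
1 = 13 − 12
1 = −20916 + 1609·13
So 13·1609 ≡ 1 (mod 20916), hence d = 1609.

1609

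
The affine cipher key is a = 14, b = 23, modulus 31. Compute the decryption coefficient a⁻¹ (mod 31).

20

Run Euclid on (31, 14):
31 = 2×14 + 3
14 = 4×3 + 2
3 = 1×2 + 1
2 = 2×1 + 0
gcd = 1, so the inverse exists. Back-substitute:
1 = 3 − 2
1 = −14 + 5·3
1 = 5·31 − 11·14
Hence 14⁻¹ ≡ -11 ≡ 20 (mod 31).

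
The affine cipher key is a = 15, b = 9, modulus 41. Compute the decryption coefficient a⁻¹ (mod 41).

Run Euclid on (41, 15):
41 = 2*15 + 11
15 = 1*11 + 4
11 = 2*4 + 3
4 = 1*3 + 1
3 = 3*1 + 0
gcd = 1, so the inverse exists. Back-substitute:
1 = 4 − 3
1 = −11 + 3·4
1 = 3·15 − 4·11
1 = −4·41 + 11·15
So 15·11 ≡ 1 (mod 41).

11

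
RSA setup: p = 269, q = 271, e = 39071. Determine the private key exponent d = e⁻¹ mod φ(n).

φ(n) = (p−1)(q−1) = 268·270 = 72360.
Need d with 39071·d ≡ 1 (mod 72360). Apply the extended Euclidean algorithm:
72360 = 1*39071 + 33289
39071 = 1*33289 + 5782
33289 = 5*5782 + 4379
5782 = 1*4379 + 1403
4379 = 3*1403 + 170
1403 = 8*170 + 43
170 = 3*43 + 41
43 = 1*41 + 2
41 = 20*2 + 1
2 = 2*1 + 0
Back-substitute:
1 = 41 − 20·2
1 = −20·43 + 21·41
1 = 21·170 − 83·43
1 = −83·1403 + 685·170
1 = 685·4379 − 2138·1403
1 = −2138·5782 + 2823·4379
1 = 2823·33289 − 16253·5782
1 = −16253·39071 + 19076·33289
1 = 19076·72360 − 35329·39071
So 39071·(-35329) ≡ 1 (mod 72360), hence d ≡ -35329 ≡ 37031 (mod 72360).

37031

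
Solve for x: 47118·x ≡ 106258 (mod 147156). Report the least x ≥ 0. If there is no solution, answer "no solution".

no solution

gcd(47118, 147156):
147156 = 3×47118 + 5802
47118 = 8×5802 + 702
5802 = 8×702 + 186
702 = 3×186 + 144
186 = 1×144 + 42
144 = 3×42 + 18
42 = 2×18 + 6
18 = 3×6 + 0
gcd = 6, but 6 ∤ 106258, so the congruence has no solution.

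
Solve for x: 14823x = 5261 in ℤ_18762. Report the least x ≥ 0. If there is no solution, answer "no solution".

no solution

gcd(14823, 18762):
18762 = 1×14823 + 3939
14823 = 3×3939 + 3006
3939 = 1×3006 + 933
3006 = 3×933 + 207
933 = 4×207 + 105
207 = 1×105 + 102
105 = 1×102 + 3
102 = 34×3 + 0
gcd = 3, but 3 ∤ 5261, so the congruence has no solution.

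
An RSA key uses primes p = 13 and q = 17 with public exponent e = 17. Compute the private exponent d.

113

φ(n) = (p−1)(q−1) = 12·16 = 192.
Need d with 17·d ≡ 1 (mod 192). Apply the extended Euclidean algorithm:
192 = 11·17 + 5
17 = 3·5 + 2
5 = 2·2 + 1
2 = 2·1 + 0
Back-substitute:
1 = 5 − 2·2
1 = −2·17 + 7·5
1 = 7·192 − 79·17
So 17·(-79) ≡ 1 (mod 192), hence d ≡ -79 ≡ 113 (mod 192).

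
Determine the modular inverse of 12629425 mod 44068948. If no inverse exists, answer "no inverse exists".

13595045

gcd(44068948, 12629425) by repeated division:
44068948 = 3·12629425 + 6180673
12629425 = 2·6180673 + 268079
6180673 = 23·268079 + 14856
268079 = 18·14856 + 671
14856 = 22·671 + 94
671 = 7·94 + 13
94 = 7·13 + 3
13 = 4·3 + 1
3 = 3·1 + 0
gcd = 1, so the inverse exists. Back-substitute:
1 = 13 − 4·3
1 = −4·94 + 29·13
1 = 29·671 − 207·94
1 = −207·14856 + 4583·671
1 = 4583·268079 − 82701·14856
1 = −82701·6180673 + 1906706·268079
1 = 1906706·12629425 − 3896113·6180673
1 = −3896113·44068948 + 13595045·12629425
So 12629425·13595045 ≡ 1 (mod 44068948).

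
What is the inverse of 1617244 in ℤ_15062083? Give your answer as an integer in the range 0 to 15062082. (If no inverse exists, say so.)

Apply the Euclidean algorithm to 15062083 and 1617244:
15062083 = 9×1617244 + 506887
1617244 = 3×506887 + 96583
506887 = 5×96583 + 23972
96583 = 4×23972 + 695
23972 = 34×695 + 342
695 = 2×342 + 11
342 = 31×11 + 1
11 = 11×1 + 0
Since gcd(1617244, 15062083) = 1, back-substitute to write 1 as a combination:
1 = 342 − 31·11
1 = −31·695 + 63·342
1 = 63·23972 − 2173·695
1 = −2173·96583 + 8755·23972
1 = 8755·506887 − 45948·96583
1 = −45948·1617244 + 146599·506887
1 = 146599·15062083 − 1365339·1617244
So 1617244·(-1365339) ≡ 1 (mod 15062083), and -1365339 ≡ 13696744 (mod 15062083).

13696744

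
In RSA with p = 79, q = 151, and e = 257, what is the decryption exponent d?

7193

φ(n) = (p−1)(q−1) = 78·150 = 11700.
Need d with 257·d ≡ 1 (mod 11700). Apply the extended Euclidean algorithm:
11700 = 45×257 + 135
257 = 1×135 + 122
135 = 1×122 + 13
122 = 9×13 + 5
13 = 2×5 + 3
5 = 1×3 + 2
3 = 1×2 + 1
2 = 2×1 + 0
Back-substitute:
1 = 3 − 2
1 = −5 + 2·3
1 = 2·13 − 5·5
1 = −5·122 + 47·13
1 = 47·135 − 52·122
1 = −52·257 + 99·135
1 = 99·11700 − 4507·257
So 257·(-4507) ≡ 1 (mod 11700), hence d ≡ -4507 ≡ 7193 (mod 11700).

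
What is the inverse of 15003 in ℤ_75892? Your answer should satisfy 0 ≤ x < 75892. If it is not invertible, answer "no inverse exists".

Extended Euclidean algorithm:
75892 = 5×15003 + 877
15003 = 17×877 + 94
877 = 9×94 + 31
94 = 3×31 + 1
31 = 31×1 + 0
Since gcd(15003, 75892) = 1, back-substitute to write 1 as a combination:
1 = 94 − 3·31
1 = −3·877 + 28·94
1 = 28·15003 − 479·877
1 = −479·75892 + 2423·15003
So 15003·2423 ≡ 1 (mod 75892).

2423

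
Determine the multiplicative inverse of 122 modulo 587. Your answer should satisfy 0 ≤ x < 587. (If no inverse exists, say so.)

Apply the Euclidean algorithm to 587 and 122:
587 = 4*122 + 99
122 = 1*99 + 23
99 = 4*23 + 7
23 = 3*7 + 2
7 = 3*2 + 1
2 = 2*1 + 0
gcd = 1, so the inverse exists. Back-substitute:
1 = 7 − 3·2
1 = −3·23 + 10·7
1 = 10·99 − 43·23
1 = −43·122 + 53·99
1 = 53·587 − 255·122
So 122·(-255) ≡ 1 (mod 587), and -255 ≡ 332 (mod 587).

332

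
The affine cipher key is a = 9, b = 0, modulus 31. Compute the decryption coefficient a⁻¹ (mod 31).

7

Apply the Euclidean algorithm to 31 and 9:
31 = 3·9 + 4
9 = 2·4 + 1
4 = 4·1 + 0
gcd = 1, so the inverse exists. Back-substitute:
1 = 9 − 2·4
1 = −2·31 + 7·9
So 9·7 ≡ 1 (mod 31).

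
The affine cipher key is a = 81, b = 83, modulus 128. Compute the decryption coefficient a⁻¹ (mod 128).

Run Euclid on (128, 81):
128 = 1×81 + 47
81 = 1×47 + 34
47 = 1×34 + 13
34 = 2×13 + 8
13 = 1×8 + 5
8 = 1×5 + 3
5 = 1×3 + 2
3 = 1×2 + 1
2 = 2×1 + 0
gcd = 1, so the inverse exists. Back-substitute:
1 = 3 − 2
1 = −5 + 2·3
1 = 2·8 − 3·5
1 = −3·13 + 5·8
1 = 5·34 − 13·13
1 = −13·47 + 18·34
1 = 18·81 − 31·47
1 = −31·128 + 49·81
So 81·49 ≡ 1 (mod 128).

49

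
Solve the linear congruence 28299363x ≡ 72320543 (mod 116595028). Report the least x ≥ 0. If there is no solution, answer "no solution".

First find gcd(28299363, 116595028):
116595028 = 4×28299363 + 3397576
28299363 = 8×3397576 + 1118755
3397576 = 3×1118755 + 41311
1118755 = 27×41311 + 3358
41311 = 12×3358 + 1015
3358 = 3×1015 + 313
1015 = 3×313 + 76
313 = 4×76 + 9
76 = 8×9 + 4
9 = 2×4 + 1
4 = 4×1 + 0
gcd = 1, so a unique solution mod 116595028 exists.
Back-substitute for the Bézout coefficients:
1 = 9 − 2·4
1 = −2·76 + 17·9
1 = 17·313 − 70·76
1 = −70·1015 + 227·313
1 = 227·3358 − 751·1015
1 = −751·41311 + 9239·3358
1 = 9239·1118755 − 250204·41311
1 = −250204·3397576 + 759851·1118755
1 = 759851·28299363 − 6329012·3397576
1 = −6329012·116595028 + 26075899·28299363
So 28299363·(26075899) ≡ 1 (mod 116595028), giving 28299363⁻¹ ≡ 26075899.
x ≡ 28299363⁻¹·72320543 ≡ 26075899·72320543 ≡ 34667517 (mod 116595028).

34667517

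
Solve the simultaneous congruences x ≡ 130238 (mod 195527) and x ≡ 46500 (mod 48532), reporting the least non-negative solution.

Write x = 130238 + 195527·k. Then 195527·k ≡ 46500 − 130238 ≡ 13326 (mod 48532).
Need 195527⁻¹ mod 48532. Extended Euclid on (48532, 1399):
48532 = 34·1399 + 966
1399 = 1·966 + 433
966 = 2·433 + 100
433 = 4·100 + 33
100 = 3·33 + 1
33 = 33·1 + 0
Back-substitute:
1 = 100 − 3·33
1 = −3·433 + 13·100
1 = 13·966 − 29·433
1 = −29·1399 + 42·966
1 = 42·48532 − 1457·1399
195527⁻¹ ≡ 47075 (mod 48532), so k ≡ 47075·13326 ≡ 45350 (mod 48532).
x = 130238 + 195527·45350 = 8867279688.

8867279688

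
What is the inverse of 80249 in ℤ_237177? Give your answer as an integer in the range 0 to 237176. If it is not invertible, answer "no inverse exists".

Apply the Euclidean algorithm to 237177 and 80249:
237177 = 2*80249 + 76679
80249 = 1*76679 + 3570
76679 = 21*3570 + 1709
3570 = 2*1709 + 152
1709 = 11*152 + 37
152 = 4*37 + 4
37 = 9*4 + 1
4 = 4*1 + 0
The gcd is 1. Working backward:
1 = 37 − 9·4
1 = −9·152 + 37·37
1 = 37·1709 − 416·152
1 = −416·3570 + 869·1709
1 = 869·76679 − 18665·3570
1 = −18665·80249 + 19534·76679
1 = 19534·237177 − 57733·80249
Hence 80249⁻¹ ≡ -57733 ≡ 179444 (mod 237177).

179444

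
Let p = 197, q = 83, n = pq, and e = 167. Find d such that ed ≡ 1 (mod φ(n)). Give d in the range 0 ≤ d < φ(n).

φ(n) = (p−1)(q−1) = 196·82 = 16072.
Need d with 167·d ≡ 1 (mod 16072). Apply the extended Euclidean algorithm:
16072 = 96*167 + 40
167 = 4*40 + 7
40 = 5*7 + 5
7 = 1*5 + 2
5 = 2*2 + 1
2 = 2*1 + 0
Back-substitute:
1 = 5 − 2·2
1 = −2·7 + 3·5
1 = 3·40 − 17·7
1 = −17·167 + 71·40
1 = 71·16072 − 6833·167
So 167·(-6833) ≡ 1 (mod 16072), hence d ≡ -6833 ≡ 9239 (mod 16072).

9239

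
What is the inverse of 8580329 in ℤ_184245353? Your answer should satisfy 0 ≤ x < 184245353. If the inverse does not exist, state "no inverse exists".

123603621

Apply the Euclidean algorithm to 184245353 and 8580329:
184245353 = 21×8580329 + 4058444
8580329 = 2×4058444 + 463441
4058444 = 8×463441 + 350916
463441 = 1×350916 + 112525
350916 = 3×112525 + 13341
112525 = 8×13341 + 5797
13341 = 2×5797 + 1747
5797 = 3×1747 + 556
1747 = 3×556 + 79
556 = 7×79 + 3
79 = 26×3 + 1
3 = 3×1 + 0
The gcd is 1. Working backward:
1 = 79 − 26·3
1 = −26·556 + 183·79
1 = 183·1747 − 575·556
1 = −575·5797 + 1908·1747
1 = 1908·13341 − 4391·5797
1 = −4391·112525 + 37036·13341
1 = 37036·350916 − 115499·112525
1 = −115499·463441 + 152535·350916
1 = 152535·4058444 − 1335779·463441
1 = −1335779·8580329 + 2824093·4058444
1 = 2824093·184245353 − 60641732·8580329
Hence 8580329⁻¹ ≡ -60641732 ≡ 123603621 (mod 184245353).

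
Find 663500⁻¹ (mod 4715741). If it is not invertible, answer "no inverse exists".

Extended Euclidean algorithm:
4715741 = 7*663500 + 71241
663500 = 9*71241 + 22331
71241 = 3*22331 + 4248
22331 = 5*4248 + 1091
4248 = 3*1091 + 975
1091 = 1*975 + 116
975 = 8*116 + 47
116 = 2*47 + 22
47 = 2*22 + 3
22 = 7*3 + 1
3 = 3*1 + 0
gcd = 1, so the inverse exists. Back-substitute:
1 = 22 − 7·3
1 = −7·47 + 15·22
1 = 15·116 − 37·47
1 = −37·975 + 311·116
1 = 311·1091 − 348·975
1 = −348·4248 + 1355·1091
1 = 1355·22331 − 7123·4248
1 = −7123·71241 + 22724·22331
1 = 22724·663500 − 211639·71241
1 = −211639·4715741 + 1504197·663500
So 663500·1504197 ≡ 1 (mod 4715741).

1504197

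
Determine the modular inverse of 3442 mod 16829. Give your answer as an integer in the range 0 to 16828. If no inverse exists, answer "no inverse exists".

12942

Extended Euclidean algorithm:
16829 = 4·3442 + 3061
3442 = 1·3061 + 381
3061 = 8·381 + 13
381 = 29·13 + 4
13 = 3·4 + 1
4 = 4·1 + 0
gcd = 1, so the inverse exists. Back-substitute:
1 = 13 − 3·4
1 = −3·381 + 88·13
1 = 88·3061 − 707·381
1 = −707·3442 + 795·3061
1 = 795·16829 − 3887·3442
Thus 3442·(-3887) ≡ 1 (mod 16829); reducing, -3887 mod 16829 = 12942.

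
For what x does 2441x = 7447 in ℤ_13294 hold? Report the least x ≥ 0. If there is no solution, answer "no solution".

First find gcd(2441, 13294):
13294 = 5·2441 + 1089
2441 = 2·1089 + 263
1089 = 4·263 + 37
263 = 7·37 + 4
37 = 9·4 + 1
4 = 4·1 + 0
gcd = 1, so a unique solution mod 13294 exists.
Back-substitute for the Bézout coefficients:
1 = 37 − 9·4
1 = −9·263 + 64·37
1 = 64·1089 − 265·263
1 = −265·2441 + 594·1089
1 = 594·13294 − 3235·2441
So 2441·(-3235) ≡ 1 (mod 13294), giving 2441⁻¹ ≡ 10059.
x ≡ 2441⁻¹·7447 ≡ 10059·7447 ≡ 10977 (mod 13294).

10977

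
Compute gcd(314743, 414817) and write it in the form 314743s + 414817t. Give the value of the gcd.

13

Apply Euclid's algorithm to 414817 and 314743:
414817 = 1*314743 + 100074
314743 = 3*100074 + 14521
100074 = 6*14521 + 12948
14521 = 1*12948 + 1573
12948 = 8*1573 + 364
1573 = 4*364 + 117
364 = 3*117 + 13
117 = 9*13 + 0
gcd(314743, 414817) = 13.
Express as a combination:
13 = 364 − 3·117
13 = −3·1573 + 13·364
13 = 13·12948 − 107·1573
13 = −107·14521 + 120·12948
13 = 120·100074 − 827·14521
13 = −827·314743 + 2601·100074
13 = 2601·414817 − 3428·314743
So 13 = (2601)·414817 + (-3428)·314743.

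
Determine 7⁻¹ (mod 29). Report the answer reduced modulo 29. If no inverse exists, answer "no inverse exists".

gcd(29, 7) by repeated division:
29 = 4·7 + 1
7 = 7·1 + 0
gcd = 1, so the inverse exists. Back-substitute:
1 = 29 − 4·7
Thus 7·(-4) ≡ 1 (mod 29); reducing, -4 mod 29 = 25.

25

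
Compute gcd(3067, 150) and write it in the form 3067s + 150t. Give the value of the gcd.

1

Apply Euclid's algorithm to 3067 and 150:
3067 = 20×150 + 67
150 = 2×67 + 16
67 = 4×16 + 3
16 = 5×3 + 1
3 = 3×1 + 0
gcd(3067, 150) = 1.
Working backward:
1 = 16 − 5·3
1 = −5·67 + 21·16
1 = 21·150 − 47·67
1 = −47·3067 + 961·150
So 1 = (-47)·3067 + (961)·150.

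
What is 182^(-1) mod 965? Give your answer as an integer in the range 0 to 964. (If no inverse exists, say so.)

228

Apply the Euclidean algorithm to 965 and 182:
965 = 5×182 + 55
182 = 3×55 + 17
55 = 3×17 + 4
17 = 4×4 + 1
4 = 4×1 + 0
gcd = 1, so the inverse exists. Back-substitute:
1 = 17 − 4·4
1 = −4·55 + 13·17
1 = 13·182 − 43·55
1 = −43·965 + 228·182
So 182·228 ≡ 1 (mod 965).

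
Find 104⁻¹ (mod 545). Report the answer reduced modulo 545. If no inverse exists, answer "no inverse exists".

414

gcd(545, 104) by repeated division:
545 = 5·104 + 25
104 = 4·25 + 4
25 = 6·4 + 1
4 = 4·1 + 0
The gcd is 1. Working backward:
1 = 25 − 6·4
1 = −6·104 + 25·25
1 = 25·545 − 131·104
Thus 104·(-131) ≡ 1 (mod 545); reducing, -131 mod 545 = 414.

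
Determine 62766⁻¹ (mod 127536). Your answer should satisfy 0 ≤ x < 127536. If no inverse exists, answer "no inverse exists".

Compute gcd(62766, 127536):
127536 = 2·62766 + 2004
62766 = 31·2004 + 642
2004 = 3·642 + 78
642 = 8·78 + 18
78 = 4·18 + 6
18 = 3·6 + 0
Since gcd = 6 > 1, 62766 is not a unit mod 127536.

no inverse exists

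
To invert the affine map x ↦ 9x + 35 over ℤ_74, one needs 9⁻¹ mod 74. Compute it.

33

Run Euclid on (74, 9):
74 = 8·9 + 2
9 = 4·2 + 1
2 = 2·1 + 0
gcd = 1, so the inverse exists. Back-substitute:
1 = 9 − 4·2
1 = −4·74 + 33·9
So 9·33 ≡ 1 (mod 74).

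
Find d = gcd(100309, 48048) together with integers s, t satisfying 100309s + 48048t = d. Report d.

Euclidean algorithm:
100309 = 2*48048 + 4213
48048 = 11*4213 + 1705
4213 = 2*1705 + 803
1705 = 2*803 + 99
803 = 8*99 + 11
99 = 9*11 + 0
gcd(100309, 48048) = 11.
Express as a combination:
11 = 803 − 8·99
11 = −8·1705 + 17·803
11 = 17·4213 − 42·1705
11 = −42·48048 + 479·4213
11 = 479·100309 − 1000·48048
So 11 = (479)·100309 + (-1000)·48048.

11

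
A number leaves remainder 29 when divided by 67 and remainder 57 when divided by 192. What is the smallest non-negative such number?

Write x = 29 + 67·k. Then 67·k ≡ 57 − 29 ≡ 28 (mod 192).
Need 67⁻¹ mod 192. Extended Euclid on (192, 67):
192 = 2·67 + 58
67 = 1·58 + 9
58 = 6·9 + 4
9 = 2·4 + 1
4 = 4·1 + 0
Back-substitute:
1 = 9 − 2·4
1 = −2·58 + 13·9
1 = 13·67 − 15·58
1 = −15·192 + 43·67
67⁻¹ ≡ 43 (mod 192), so k ≡ 43·28 ≡ 52 (mod 192).
x = 29 + 67·52 = 3513.

3513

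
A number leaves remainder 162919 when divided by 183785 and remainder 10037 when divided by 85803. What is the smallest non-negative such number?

Write x = 162919 + 183785·k. Then 183785·k ≡ 10037 − 162919 ≡ 18724 (mod 85803).
Need 183785⁻¹ mod 85803. Extended Euclid on (85803, 12179):
85803 = 7·12179 + 550
12179 = 22·550 + 79
550 = 6·79 + 76
79 = 1·76 + 3
76 = 25·3 + 1
3 = 3·1 + 0
Back-substitute:
1 = 76 − 25·3
1 = −25·79 + 26·76
1 = 26·550 − 181·79
1 = −181·12179 + 4008·550
1 = 4008·85803 − 28237·12179
183785⁻¹ ≡ 57566 (mod 85803), so k ≡ 57566·18724 ≡ 8498 (mod 85803).
x = 162919 + 183785·8498 = 1561967849.

1561967849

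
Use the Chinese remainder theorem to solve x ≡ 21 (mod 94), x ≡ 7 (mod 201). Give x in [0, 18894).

6037

Write x = 21 + 94·k. Then 94·k ≡ 7 − 21 ≡ 187 (mod 201).
Need 94⁻¹ mod 201. Extended Euclid on (201, 94):
201 = 2×94 + 13
94 = 7×13 + 3
13 = 4×3 + 1
3 = 3×1 + 0
Back-substitute:
1 = 13 − 4·3
1 = −4·94 + 29·13
1 = 29·201 − 62·94
94⁻¹ ≡ 139 (mod 201), so k ≡ 139·187 ≡ 64 (mod 201).
x = 21 + 94·64 = 6037.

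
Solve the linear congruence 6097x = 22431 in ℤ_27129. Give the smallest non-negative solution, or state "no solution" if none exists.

3372

First find gcd(6097, 27129):
27129 = 4×6097 + 2741
6097 = 2×2741 + 615
2741 = 4×615 + 281
615 = 2×281 + 53
281 = 5×53 + 16
53 = 3×16 + 5
16 = 3×5 + 1
5 = 5×1 + 0
gcd = 1, so a unique solution mod 27129 exists.
Back-substitute for the Bézout coefficients:
1 = 16 − 3·5
1 = −3·53 + 10·16
1 = 10·281 − 53·53
1 = −53·615 + 116·281
1 = 116·2741 − 517·615
1 = −517·6097 + 1150·2741
1 = 1150·27129 − 5117·6097
So 6097·(-5117) ≡ 1 (mod 27129), giving 6097⁻¹ ≡ 22012.
x ≡ 6097⁻¹·22431 ≡ 22012·22431 ≡ 3372 (mod 27129).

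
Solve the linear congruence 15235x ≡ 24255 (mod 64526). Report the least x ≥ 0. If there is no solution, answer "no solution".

First find gcd(15235, 64526):
64526 = 4·15235 + 3586
15235 = 4·3586 + 891
3586 = 4·891 + 22
891 = 40·22 + 11
22 = 2·11 + 0
gcd = 11 and 11 | 24255, so solutions exist. Divide through by 11: 1385x ≡ 2205 (mod 5866).
Now find 1385⁻¹ mod 5866:
5866 = 4*1385 + 326
1385 = 4*326 + 81
326 = 4*81 + 2
81 = 40*2 + 1
2 = 2*1 + 0
Back-substitute:
1 = 81 − 40·2
1 = −40·326 + 161·81
1 = 161·1385 − 684·326
1 = −684·5866 + 2897·1385
So 1385⁻¹ ≡ 2897 (mod 5866).
Then x ≡ 2897·2205 ≡ 5677 (mod 5866); the smallest non-negative solution is x = 5677.

5677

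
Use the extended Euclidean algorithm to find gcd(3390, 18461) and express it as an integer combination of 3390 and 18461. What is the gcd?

1

Repeated division:
18461 = 5·3390 + 1511
3390 = 2·1511 + 368
1511 = 4·368 + 39
368 = 9·39 + 17
39 = 2·17 + 5
17 = 3·5 + 2
5 = 2·2 + 1
2 = 2·1 + 0
gcd(3390, 18461) = 1.
Back-substituting:
1 = 5 − 2·2
1 = −2·17 + 7·5
1 = 7·39 − 16·17
1 = −16·368 + 151·39
1 = 151·1511 − 620·368
1 = −620·3390 + 1391·1511
1 = 1391·18461 − 7575·3390
So 1 = (1391)·18461 + (-7575)·3390.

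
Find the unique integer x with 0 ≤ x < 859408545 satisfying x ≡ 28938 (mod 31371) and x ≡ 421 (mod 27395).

530449806

Write x = 28938 + 31371·k. Then 31371·k ≡ 421 − 28938 ≡ 26273 (mod 27395).
Need 31371⁻¹ mod 27395. Extended Euclid on (27395, 3976):
27395 = 6×3976 + 3539
3976 = 1×3539 + 437
3539 = 8×437 + 43
437 = 10×43 + 7
43 = 6×7 + 1
7 = 7×1 + 0
Back-substitute:
1 = 43 − 6·7
1 = −6·437 + 61·43
1 = 61·3539 − 494·437
1 = −494·3976 + 555·3539
1 = 555·27395 − 3824·3976
31371⁻¹ ≡ 23571 (mod 27395), so k ≡ 23571·26273 ≡ 16908 (mod 27395).
x = 28938 + 31371·16908 = 530449806.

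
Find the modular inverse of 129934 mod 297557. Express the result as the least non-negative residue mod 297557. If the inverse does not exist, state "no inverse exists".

199224

Run Euclid on (297557, 129934):
297557 = 2×129934 + 37689
129934 = 3×37689 + 16867
37689 = 2×16867 + 3955
16867 = 4×3955 + 1047
3955 = 3×1047 + 814
1047 = 1×814 + 233
814 = 3×233 + 115
233 = 2×115 + 3
115 = 38×3 + 1
3 = 3×1 + 0
The gcd is 1. Working backward:
1 = 115 − 38·3
1 = −38·233 + 77·115
1 = 77·814 − 269·233
1 = −269·1047 + 346·814
1 = 346·3955 − 1307·1047
1 = −1307·16867 + 5574·3955
1 = 5574·37689 − 12455·16867
1 = −12455·129934 + 42939·37689
1 = 42939·297557 − 98333·129934
Thus 129934·(-98333) ≡ 1 (mod 297557); reducing, -98333 mod 297557 = 199224.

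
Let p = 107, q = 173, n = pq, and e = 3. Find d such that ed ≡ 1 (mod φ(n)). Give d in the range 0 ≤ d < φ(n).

12155

φ(n) = (p−1)(q−1) = 106·172 = 18232.
Need d with 3·d ≡ 1 (mod 18232). Apply the extended Euclidean algorithm:
18232 = 6077*3 + 1
3 = 3*1 + 0
Back-substitute:
1 = 18232 − 6077·3
So 3·(-6077) ≡ 1 (mod 18232), hence d ≡ -6077 ≡ 12155 (mod 18232).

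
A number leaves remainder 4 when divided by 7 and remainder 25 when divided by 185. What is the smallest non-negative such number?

Write x = 4 + 7·k. Then 7·k ≡ 25 − 4 ≡ 21 (mod 185).
Need 7⁻¹ mod 185. Extended Euclid on (185, 7):
185 = 26*7 + 3
7 = 2*3 + 1
3 = 3*1 + 0
Back-substitute:
1 = 7 − 2·3
1 = −2·185 + 53·7
7⁻¹ ≡ 53 (mod 185), so k ≡ 53·21 ≡ 3 (mod 185).
x = 4 + 7·3 = 25.

25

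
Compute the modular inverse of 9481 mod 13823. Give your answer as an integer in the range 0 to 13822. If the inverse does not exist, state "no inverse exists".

12158

Run Euclid on (13823, 9481):
13823 = 1·9481 + 4342
9481 = 2·4342 + 797
4342 = 5·797 + 357
797 = 2·357 + 83
357 = 4·83 + 25
83 = 3·25 + 8
25 = 3·8 + 1
8 = 8·1 + 0
Since gcd(9481, 13823) = 1, back-substitute to write 1 as a combination:
1 = 25 − 3·8
1 = −3·83 + 10·25
1 = 10·357 − 43·83
1 = −43·797 + 96·357
1 = 96·4342 − 523·797
1 = −523·9481 + 1142·4342
1 = 1142·13823 − 1665·9481
Thus 9481·(-1665) ≡ 1 (mod 13823); reducing, -1665 mod 13823 = 12158.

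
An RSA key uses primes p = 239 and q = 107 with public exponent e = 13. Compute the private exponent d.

15525

φ(n) = (p−1)(q−1) = 238·106 = 25228.
Need d with 13·d ≡ 1 (mod 25228). Apply the extended Euclidean algorithm:
25228 = 1940·13 + 8
13 = 1·8 + 5
8 = 1·5 + 3
5 = 1·3 + 2
3 = 1·2 + 1
2 = 2·1 + 0
Back-substitute:
1 = 3 − 2
1 = −5 + 2·3
1 = 2·8 − 3·5
1 = −3·13 + 5·8
1 = 5·25228 − 9703·13
So 13·(-9703) ≡ 1 (mod 25228), hence d ≡ -9703 ≡ 15525 (mod 25228).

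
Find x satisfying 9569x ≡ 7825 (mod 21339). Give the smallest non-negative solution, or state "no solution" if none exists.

First find gcd(9569, 21339):
21339 = 2*9569 + 2201
9569 = 4*2201 + 765
2201 = 2*765 + 671
765 = 1*671 + 94
671 = 7*94 + 13
94 = 7*13 + 3
13 = 4*3 + 1
3 = 3*1 + 0
gcd = 1, so a unique solution mod 21339 exists.
Back-substitute for the Bézout coefficients:
1 = 13 − 4·3
1 = −4·94 + 29·13
1 = 29·671 − 207·94
1 = −207·765 + 236·671
1 = 236·2201 − 679·765
1 = −679·9569 + 2952·2201
1 = 2952·21339 − 6583·9569
So 9569·(-6583) ≡ 1 (mod 21339), giving 9569⁻¹ ≡ 14756.
x ≡ 9569⁻¹·7825 ≡ 14756·7825 ≡ 371 (mod 21339).

371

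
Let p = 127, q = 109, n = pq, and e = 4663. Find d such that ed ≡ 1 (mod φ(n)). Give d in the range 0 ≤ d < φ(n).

11215

φ(n) = (p−1)(q−1) = 126·108 = 13608.
Need d with 4663·d ≡ 1 (mod 13608). Apply the extended Euclidean algorithm:
13608 = 2·4663 + 4282
4663 = 1·4282 + 381
4282 = 11·381 + 91
381 = 4·91 + 17
91 = 5·17 + 6
17 = 2·6 + 5
6 = 1·5 + 1
5 = 5·1 + 0
Back-substitute:
1 = 6 − 5
1 = −17 + 3·6
1 = 3·91 − 16·17
1 = −16·381 + 67·91
1 = 67·4282 − 753·381
1 = −753·4663 + 820·4282
1 = 820·13608 − 2393·4663
So 4663·(-2393) ≡ 1 (mod 13608), hence d ≡ -2393 ≡ 11215 (mod 13608).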